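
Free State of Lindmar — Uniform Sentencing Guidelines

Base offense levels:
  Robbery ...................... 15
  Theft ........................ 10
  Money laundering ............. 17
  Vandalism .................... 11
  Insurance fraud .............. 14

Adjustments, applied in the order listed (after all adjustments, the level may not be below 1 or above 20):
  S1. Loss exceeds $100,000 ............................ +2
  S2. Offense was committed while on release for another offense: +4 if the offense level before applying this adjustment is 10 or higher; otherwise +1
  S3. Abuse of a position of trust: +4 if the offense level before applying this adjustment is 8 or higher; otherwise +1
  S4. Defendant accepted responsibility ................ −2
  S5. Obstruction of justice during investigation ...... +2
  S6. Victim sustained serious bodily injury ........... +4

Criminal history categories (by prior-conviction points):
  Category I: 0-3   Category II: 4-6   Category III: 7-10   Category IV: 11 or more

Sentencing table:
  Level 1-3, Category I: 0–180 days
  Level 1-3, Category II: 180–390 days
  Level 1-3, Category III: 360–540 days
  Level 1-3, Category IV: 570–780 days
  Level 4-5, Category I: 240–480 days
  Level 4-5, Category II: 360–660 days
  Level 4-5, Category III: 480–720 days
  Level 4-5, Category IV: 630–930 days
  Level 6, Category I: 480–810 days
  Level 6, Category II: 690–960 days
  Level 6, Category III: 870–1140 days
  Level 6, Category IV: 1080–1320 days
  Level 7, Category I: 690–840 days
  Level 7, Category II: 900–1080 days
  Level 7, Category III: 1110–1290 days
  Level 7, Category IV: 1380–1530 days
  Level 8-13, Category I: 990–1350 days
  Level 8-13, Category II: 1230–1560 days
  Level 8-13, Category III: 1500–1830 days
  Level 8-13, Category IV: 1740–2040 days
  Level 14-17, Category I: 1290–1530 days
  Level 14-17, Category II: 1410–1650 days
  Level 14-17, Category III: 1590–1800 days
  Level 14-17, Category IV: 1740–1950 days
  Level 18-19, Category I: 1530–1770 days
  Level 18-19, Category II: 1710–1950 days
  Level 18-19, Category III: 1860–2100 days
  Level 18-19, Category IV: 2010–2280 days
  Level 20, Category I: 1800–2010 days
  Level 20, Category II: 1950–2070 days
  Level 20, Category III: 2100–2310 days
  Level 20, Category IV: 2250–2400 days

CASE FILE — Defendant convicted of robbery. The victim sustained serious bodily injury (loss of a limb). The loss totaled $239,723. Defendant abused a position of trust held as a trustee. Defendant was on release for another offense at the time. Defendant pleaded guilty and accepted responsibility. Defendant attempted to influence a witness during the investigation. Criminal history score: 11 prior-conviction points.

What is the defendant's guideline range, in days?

2250-2400 days

Base offense level for robbery: 15.
S1 applies: 15 + 2 = 17.
S2 applies (level before this adjustment is 17 ≥ 10, so +4): 17 + 4 = 21.
S3 applies (level before this adjustment is 21 ≥ 8, so +4): 21 + 4 = 25.
S4 applies: 25 − 2 = 23.
S5 applies: 23 + 2 = 25.
S6 applies: 25 + 4 = 29.
Level 29 exceeds the maximum of 20; capped at 20.
Final offense level: 20.
Criminal history: 11 prior points → Category IV (11+).
Level 20 falls in the 20 band.
Grid: Level 20 × Category IV = 2250-2400 days.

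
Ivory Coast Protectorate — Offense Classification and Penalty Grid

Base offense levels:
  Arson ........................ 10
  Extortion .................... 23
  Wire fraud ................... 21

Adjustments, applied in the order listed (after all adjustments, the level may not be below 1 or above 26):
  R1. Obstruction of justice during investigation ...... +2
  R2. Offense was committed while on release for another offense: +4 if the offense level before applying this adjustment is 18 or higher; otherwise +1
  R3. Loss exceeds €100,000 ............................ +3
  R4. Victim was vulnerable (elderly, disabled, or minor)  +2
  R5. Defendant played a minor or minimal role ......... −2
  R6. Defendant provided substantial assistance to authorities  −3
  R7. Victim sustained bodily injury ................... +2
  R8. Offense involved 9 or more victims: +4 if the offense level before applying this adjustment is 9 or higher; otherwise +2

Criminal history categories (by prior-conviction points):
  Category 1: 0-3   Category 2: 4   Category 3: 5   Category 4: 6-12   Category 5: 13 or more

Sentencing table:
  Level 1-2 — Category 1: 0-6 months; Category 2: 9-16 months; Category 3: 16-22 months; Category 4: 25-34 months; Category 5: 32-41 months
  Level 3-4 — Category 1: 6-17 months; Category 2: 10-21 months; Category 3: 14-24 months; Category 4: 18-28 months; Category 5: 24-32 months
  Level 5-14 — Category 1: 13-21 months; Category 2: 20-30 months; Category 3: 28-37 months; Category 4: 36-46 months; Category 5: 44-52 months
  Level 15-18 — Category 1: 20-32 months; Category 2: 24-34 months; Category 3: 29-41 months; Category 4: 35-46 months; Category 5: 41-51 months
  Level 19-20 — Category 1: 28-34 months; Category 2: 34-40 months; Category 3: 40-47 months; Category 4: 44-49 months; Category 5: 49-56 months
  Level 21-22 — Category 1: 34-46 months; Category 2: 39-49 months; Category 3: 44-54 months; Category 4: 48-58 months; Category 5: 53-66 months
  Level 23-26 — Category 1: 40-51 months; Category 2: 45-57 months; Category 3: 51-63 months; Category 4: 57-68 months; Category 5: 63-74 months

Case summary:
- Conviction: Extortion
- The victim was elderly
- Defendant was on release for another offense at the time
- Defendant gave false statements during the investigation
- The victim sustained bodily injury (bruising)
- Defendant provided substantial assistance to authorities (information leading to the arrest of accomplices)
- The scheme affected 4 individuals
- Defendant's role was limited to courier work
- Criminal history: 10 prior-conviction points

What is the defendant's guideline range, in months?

57-68 months

Base offense level for extortion: 23.
R1 applies: 23 + 2 = 25.
R2 applies (level before this adjustment is 25 ≥ 18, so +4): 25 + 4 = 29.
R3 does not apply.
R4 applies: 29 + 2 = 31.
R5 applies: 31 − 2 = 29.
R6 applies: 29 − 3 = 26.
R7 applies: 26 + 2 = 28.
Level 28 exceeds the maximum of 26; capped at 26.
Final offense level: 26.
Criminal history: 10 prior points → Category 4 (6-12).
Level 26 falls in the 23-26 band.
Grid: Level 23-26 × Category 4 = 57-68 months.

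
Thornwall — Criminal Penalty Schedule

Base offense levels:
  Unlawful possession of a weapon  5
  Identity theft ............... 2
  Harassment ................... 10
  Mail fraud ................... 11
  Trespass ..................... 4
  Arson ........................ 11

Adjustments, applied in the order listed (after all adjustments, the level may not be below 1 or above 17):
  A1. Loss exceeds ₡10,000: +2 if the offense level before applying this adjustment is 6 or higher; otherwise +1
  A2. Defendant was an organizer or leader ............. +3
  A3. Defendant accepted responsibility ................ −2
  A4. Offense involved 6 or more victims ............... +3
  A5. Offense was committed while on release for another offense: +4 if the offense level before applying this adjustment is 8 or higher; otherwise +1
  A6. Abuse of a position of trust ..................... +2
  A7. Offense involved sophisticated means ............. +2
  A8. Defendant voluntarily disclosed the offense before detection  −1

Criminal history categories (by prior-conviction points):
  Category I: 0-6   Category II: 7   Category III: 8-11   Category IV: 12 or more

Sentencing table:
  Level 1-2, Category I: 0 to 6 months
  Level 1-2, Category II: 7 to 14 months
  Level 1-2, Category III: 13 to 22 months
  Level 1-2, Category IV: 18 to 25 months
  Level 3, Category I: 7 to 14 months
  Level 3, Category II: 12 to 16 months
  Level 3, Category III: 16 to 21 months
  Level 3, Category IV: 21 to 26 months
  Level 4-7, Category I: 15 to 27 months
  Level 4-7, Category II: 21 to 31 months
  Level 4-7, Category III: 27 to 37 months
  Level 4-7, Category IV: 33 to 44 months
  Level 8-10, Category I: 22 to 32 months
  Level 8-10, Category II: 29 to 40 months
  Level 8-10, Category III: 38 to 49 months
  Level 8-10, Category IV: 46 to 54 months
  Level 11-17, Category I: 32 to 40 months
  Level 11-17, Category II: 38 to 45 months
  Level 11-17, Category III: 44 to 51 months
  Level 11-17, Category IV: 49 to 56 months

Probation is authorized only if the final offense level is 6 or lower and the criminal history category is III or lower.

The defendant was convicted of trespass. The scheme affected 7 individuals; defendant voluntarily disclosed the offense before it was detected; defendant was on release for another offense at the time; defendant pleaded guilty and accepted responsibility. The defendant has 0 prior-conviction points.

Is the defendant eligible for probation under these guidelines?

Yes

Base offense level for trespass: 4.
A3 applies: 4 − 2 = 2.
A4 applies: 2 + 3 = 5.
A5 applies (level before this adjustment is 5 < 8, so +1): 5 + 1 = 6.
A6 does not apply.
A7 does not apply.
A8 applies: 6 − 1 = 5.
Final offense level: 5.
Criminal history: 0 prior points → Category I (0-6).
Level 5 falls in the 4-7 band.
Grid: Level 4-7 × Category I = 15-27 months.
Probation check: level 5 ≤ 6 and category I ≤ III → eligible.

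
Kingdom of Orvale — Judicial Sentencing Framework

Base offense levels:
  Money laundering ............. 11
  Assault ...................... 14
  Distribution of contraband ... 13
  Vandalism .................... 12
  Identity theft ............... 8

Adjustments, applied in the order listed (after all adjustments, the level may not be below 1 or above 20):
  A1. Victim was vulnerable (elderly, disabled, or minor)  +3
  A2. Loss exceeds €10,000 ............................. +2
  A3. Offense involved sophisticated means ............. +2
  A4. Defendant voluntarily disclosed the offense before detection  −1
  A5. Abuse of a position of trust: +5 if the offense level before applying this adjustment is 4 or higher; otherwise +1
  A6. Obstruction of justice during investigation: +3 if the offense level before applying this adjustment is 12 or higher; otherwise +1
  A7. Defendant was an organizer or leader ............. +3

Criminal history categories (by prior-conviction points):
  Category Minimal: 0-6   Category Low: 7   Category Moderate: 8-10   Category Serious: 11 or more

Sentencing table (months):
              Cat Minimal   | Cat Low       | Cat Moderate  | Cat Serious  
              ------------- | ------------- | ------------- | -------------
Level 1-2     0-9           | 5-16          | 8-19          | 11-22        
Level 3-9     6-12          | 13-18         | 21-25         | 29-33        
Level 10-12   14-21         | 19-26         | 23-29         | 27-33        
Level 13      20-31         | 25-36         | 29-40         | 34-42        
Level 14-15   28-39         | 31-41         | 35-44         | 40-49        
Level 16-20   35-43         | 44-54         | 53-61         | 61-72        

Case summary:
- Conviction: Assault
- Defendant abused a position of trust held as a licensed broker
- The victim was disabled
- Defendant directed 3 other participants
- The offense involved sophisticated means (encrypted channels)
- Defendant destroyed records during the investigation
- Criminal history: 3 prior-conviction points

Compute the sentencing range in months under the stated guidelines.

Base offense level for assault: 14.
A1 applies: 14 + 3 = 17.
A2 does not apply.
A3 applies: 17 + 2 = 19.
A4 does not apply.
A5 applies (level before this adjustment is 19 ≥ 4, so +5): 19 + 5 = 24.
A6 applies (level before this adjustment is 24 ≥ 12, so +3): 24 + 3 = 27.
A7 applies: 27 + 3 = 30.
Level 30 exceeds the maximum of 20; capped at 20.
Final offense level: 20.
Criminal history: 3 prior points → Category Minimal (0-6).
Level 20 falls in the 16-20 band.
Grid: Level 16-20 × Category Minimal = 35-43 months.

35-43 months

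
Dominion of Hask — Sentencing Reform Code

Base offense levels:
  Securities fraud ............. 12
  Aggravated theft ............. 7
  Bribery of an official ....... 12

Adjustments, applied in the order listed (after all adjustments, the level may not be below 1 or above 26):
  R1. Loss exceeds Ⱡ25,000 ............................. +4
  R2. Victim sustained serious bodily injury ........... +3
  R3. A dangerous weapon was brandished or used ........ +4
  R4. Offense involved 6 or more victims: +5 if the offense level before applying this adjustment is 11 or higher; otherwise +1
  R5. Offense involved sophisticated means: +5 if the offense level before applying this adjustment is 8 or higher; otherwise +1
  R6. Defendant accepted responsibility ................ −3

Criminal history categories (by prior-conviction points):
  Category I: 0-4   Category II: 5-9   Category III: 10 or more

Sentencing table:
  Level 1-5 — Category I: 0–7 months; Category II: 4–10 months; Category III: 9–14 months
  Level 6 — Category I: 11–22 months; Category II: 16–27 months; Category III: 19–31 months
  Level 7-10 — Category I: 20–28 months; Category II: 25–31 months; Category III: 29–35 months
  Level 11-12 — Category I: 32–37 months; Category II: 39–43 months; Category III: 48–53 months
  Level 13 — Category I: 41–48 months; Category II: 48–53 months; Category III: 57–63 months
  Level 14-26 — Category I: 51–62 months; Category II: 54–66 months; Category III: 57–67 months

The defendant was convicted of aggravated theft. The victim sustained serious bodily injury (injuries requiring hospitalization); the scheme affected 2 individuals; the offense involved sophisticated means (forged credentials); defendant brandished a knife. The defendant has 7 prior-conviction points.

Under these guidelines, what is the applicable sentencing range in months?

Base offense level for aggravated theft: 7.
R2 applies: 7 + 3 = 10.
R3 applies: 10 + 4 = 14.
R4 does not apply.
R5 applies (level before this adjustment is 14 ≥ 8, so +5): 14 + 5 = 19.
Final offense level: 19.
Criminal history: 7 prior points → Category II (5-9).
Level 19 falls in the 14-26 band.
Grid: Level 14-26 × Category II = 54-66 months.

54-66 months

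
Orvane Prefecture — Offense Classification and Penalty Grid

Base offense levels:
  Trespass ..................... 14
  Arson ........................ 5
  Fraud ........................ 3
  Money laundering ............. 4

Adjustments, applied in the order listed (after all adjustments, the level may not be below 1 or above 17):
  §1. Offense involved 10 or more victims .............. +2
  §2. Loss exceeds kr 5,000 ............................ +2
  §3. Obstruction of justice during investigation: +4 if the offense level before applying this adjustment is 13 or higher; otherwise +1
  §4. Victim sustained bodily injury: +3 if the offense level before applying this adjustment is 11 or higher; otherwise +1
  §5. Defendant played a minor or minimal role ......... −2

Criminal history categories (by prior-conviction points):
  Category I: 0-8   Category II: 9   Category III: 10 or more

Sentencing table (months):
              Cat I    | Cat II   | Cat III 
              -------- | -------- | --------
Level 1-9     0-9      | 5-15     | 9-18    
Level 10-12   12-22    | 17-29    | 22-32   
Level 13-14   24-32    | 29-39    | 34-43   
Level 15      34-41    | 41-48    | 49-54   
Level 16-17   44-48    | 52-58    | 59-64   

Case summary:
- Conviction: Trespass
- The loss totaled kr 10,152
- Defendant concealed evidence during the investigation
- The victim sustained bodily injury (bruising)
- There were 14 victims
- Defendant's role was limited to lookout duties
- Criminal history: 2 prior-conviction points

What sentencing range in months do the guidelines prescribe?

44-48 months

Base offense level for trespass: 14.
§1 applies: 14 + 2 = 16.
§2 applies: 16 + 2 = 18.
§3 applies (level before this adjustment is 18 ≥ 13, so +4): 18 + 4 = 22.
§4 applies (level before this adjustment is 22 ≥ 11, so +3): 22 + 3 = 25.
§5 applies: 25 − 2 = 23.
Level 23 exceeds the maximum of 17; capped at 17.
Final offense level: 17.
Criminal history: 2 prior points → Category I (0-8).
Level 17 falls in the 16-17 band.
Grid: Level 16-17 × Category I = 44-48 months.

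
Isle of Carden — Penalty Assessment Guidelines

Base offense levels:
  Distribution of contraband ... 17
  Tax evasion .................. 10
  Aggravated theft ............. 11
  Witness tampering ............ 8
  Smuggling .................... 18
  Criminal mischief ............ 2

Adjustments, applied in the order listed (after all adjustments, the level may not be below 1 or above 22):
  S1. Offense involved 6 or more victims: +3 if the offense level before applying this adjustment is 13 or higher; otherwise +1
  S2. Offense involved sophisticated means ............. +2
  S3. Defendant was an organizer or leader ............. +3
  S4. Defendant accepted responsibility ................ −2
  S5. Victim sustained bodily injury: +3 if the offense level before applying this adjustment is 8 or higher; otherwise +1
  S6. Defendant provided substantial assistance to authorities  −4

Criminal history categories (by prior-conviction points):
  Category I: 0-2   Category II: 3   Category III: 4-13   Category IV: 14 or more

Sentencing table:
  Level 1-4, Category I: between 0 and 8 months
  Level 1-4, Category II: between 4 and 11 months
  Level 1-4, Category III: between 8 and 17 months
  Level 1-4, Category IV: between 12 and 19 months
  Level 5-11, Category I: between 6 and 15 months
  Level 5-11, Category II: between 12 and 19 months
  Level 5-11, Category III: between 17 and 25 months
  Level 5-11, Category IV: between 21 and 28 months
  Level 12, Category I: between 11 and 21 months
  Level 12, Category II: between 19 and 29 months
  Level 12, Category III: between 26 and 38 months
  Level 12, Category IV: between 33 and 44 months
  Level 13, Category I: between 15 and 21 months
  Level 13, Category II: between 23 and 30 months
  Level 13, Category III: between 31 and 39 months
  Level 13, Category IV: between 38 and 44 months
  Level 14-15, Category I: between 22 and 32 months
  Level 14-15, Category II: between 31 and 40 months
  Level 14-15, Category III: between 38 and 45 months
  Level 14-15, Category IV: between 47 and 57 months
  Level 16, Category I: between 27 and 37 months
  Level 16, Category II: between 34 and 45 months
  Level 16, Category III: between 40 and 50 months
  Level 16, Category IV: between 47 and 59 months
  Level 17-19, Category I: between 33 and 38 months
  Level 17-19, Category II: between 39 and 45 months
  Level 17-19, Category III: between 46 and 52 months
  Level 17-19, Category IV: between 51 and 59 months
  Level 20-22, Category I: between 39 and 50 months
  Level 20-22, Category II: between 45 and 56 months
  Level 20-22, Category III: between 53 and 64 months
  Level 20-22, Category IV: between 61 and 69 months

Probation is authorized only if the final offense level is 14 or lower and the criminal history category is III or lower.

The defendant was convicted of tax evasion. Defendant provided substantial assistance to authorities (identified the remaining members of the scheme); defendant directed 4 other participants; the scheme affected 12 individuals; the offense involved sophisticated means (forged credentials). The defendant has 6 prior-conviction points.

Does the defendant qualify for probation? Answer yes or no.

Base offense level for tax evasion: 10.
S1 applies (level before this adjustment is 10 < 13, so +1): 10 + 1 = 11.
S2 applies: 11 + 2 = 13.
S3 applies: 13 + 3 = 16.
S5 does not apply.
S6 applies: 16 − 4 = 12.
Final offense level: 12.
Criminal history: 6 prior points → Category III (4-13).
Level 12 falls in the 12 band.
Grid: Level 12 × Category III = 26-38 months.
Probation check: level 12 ≤ 14 and category III ≤ III → eligible.

Yes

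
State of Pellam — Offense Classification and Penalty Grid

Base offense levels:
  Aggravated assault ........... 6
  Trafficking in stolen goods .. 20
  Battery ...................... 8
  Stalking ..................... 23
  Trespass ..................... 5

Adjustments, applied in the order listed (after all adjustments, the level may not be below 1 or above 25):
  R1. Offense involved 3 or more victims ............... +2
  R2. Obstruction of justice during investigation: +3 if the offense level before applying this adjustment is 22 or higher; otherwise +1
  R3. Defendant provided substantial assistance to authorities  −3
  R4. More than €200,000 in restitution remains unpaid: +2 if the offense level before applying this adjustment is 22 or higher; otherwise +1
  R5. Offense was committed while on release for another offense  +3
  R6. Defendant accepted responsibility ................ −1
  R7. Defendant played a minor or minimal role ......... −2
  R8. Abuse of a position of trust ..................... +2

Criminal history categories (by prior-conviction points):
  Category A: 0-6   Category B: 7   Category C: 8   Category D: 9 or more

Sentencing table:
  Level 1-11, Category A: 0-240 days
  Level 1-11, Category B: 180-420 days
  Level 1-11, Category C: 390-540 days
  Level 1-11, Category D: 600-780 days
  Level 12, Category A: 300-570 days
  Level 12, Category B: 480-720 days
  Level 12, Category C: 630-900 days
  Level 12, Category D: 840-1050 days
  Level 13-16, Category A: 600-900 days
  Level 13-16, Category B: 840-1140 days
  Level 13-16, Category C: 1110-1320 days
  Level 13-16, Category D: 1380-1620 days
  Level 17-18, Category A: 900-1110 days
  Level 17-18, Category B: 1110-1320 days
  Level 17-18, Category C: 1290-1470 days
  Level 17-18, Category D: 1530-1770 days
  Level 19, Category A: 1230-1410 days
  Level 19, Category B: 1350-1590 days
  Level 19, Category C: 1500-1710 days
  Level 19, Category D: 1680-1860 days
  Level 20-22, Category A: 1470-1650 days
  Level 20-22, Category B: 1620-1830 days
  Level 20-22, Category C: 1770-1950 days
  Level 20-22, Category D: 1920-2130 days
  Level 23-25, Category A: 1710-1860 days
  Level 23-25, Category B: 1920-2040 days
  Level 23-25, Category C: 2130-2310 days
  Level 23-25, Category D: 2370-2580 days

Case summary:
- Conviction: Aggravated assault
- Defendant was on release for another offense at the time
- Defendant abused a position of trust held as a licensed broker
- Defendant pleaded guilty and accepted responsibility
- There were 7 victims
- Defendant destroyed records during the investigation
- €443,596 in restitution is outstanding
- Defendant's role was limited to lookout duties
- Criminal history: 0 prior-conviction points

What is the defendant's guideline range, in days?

Base offense level for aggravated assault: 6.
R1 applies: 6 + 2 = 8.
R2 applies (level before this adjustment is 8 < 22, so +1): 8 + 1 = 9.
R4 applies (level before this adjustment is 9 < 22, so +1): 9 + 1 = 10.
R5 applies: 10 + 3 = 13.
R6 applies: 13 − 1 = 12.
R7 applies: 12 − 2 = 10.
R8 applies: 10 + 2 = 12.
Final offense level: 12.
Criminal history: 0 prior points → Category A (0-6).
Level 12 falls in the 12 band.
Grid: Level 12 × Category A = 300-570 days.

300-570 days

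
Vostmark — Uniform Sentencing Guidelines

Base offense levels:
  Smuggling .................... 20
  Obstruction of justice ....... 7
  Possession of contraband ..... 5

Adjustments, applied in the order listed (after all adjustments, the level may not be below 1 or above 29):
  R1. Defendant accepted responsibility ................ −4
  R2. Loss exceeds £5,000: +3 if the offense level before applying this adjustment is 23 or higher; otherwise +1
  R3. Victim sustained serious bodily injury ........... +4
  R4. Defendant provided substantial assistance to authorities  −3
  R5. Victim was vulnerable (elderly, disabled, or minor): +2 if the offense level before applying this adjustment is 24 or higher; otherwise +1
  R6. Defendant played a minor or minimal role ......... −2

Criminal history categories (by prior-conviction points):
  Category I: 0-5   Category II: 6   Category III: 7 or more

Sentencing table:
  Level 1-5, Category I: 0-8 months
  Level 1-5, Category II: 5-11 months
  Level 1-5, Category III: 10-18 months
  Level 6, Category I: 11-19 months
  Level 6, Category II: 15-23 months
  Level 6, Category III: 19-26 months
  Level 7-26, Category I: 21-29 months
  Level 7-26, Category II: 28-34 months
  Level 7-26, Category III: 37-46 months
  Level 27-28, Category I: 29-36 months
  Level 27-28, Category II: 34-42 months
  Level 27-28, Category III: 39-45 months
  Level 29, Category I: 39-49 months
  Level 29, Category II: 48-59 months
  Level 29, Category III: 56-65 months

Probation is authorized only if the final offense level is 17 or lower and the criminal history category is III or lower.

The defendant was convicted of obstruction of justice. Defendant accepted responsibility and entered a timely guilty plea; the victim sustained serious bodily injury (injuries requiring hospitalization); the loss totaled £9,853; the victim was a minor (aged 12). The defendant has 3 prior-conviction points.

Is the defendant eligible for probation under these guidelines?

Base offense level for obstruction of justice: 7.
R1 applies: 7 − 4 = 3.
R2 applies (level before this adjustment is 3 < 23, so +1): 3 + 1 = 4.
R3 applies: 4 + 4 = 8.
R4 does not apply.
R5 applies (level before this adjustment is 8 < 24, so +1): 8 + 1 = 9.
Final offense level: 9.
Criminal history: 3 prior points → Category I (0-5).
Level 9 falls in the 7-26 band.
Grid: Level 7-26 × Category I = 21-29 months.
Probation check: level 9 ≤ 17 and category I ≤ III → eligible.

Yes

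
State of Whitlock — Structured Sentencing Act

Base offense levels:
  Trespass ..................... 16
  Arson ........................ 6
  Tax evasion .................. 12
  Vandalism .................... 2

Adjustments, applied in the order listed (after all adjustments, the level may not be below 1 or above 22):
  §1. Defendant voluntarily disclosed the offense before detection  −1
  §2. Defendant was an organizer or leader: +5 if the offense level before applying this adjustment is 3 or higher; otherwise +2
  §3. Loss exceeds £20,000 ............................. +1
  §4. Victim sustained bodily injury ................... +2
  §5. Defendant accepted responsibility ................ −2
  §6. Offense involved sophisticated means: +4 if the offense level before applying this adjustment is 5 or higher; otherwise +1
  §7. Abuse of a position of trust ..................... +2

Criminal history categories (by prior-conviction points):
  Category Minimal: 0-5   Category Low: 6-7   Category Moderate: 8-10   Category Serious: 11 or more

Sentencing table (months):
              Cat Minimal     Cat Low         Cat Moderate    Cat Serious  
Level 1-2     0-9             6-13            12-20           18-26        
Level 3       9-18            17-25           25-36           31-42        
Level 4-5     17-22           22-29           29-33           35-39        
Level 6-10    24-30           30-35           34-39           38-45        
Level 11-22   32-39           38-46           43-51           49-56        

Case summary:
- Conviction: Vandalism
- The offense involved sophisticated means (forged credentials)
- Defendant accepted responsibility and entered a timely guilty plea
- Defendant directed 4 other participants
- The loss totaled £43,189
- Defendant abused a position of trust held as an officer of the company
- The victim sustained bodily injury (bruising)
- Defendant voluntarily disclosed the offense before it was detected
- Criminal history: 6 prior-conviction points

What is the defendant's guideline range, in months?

Base offense level for vandalism: 2.
§1 applies: 2 − 1 = 1.
§2 applies (level before this adjustment is 1 < 3, so +2): 1 + 2 = 3.
§3 applies: 3 + 1 = 4.
§4 applies: 4 + 2 = 6.
§5 applies: 6 − 2 = 4.
§6 applies (level before this adjustment is 4 < 5, so +1): 4 + 1 = 5.
§7 applies: 5 + 2 = 7.
Final offense level: 7.
Criminal history: 6 prior points → Category Low (6-7).
Level 7 falls in the 6-10 band.
Grid: Level 6-10 × Category Low = 30-35 months.

30-35 months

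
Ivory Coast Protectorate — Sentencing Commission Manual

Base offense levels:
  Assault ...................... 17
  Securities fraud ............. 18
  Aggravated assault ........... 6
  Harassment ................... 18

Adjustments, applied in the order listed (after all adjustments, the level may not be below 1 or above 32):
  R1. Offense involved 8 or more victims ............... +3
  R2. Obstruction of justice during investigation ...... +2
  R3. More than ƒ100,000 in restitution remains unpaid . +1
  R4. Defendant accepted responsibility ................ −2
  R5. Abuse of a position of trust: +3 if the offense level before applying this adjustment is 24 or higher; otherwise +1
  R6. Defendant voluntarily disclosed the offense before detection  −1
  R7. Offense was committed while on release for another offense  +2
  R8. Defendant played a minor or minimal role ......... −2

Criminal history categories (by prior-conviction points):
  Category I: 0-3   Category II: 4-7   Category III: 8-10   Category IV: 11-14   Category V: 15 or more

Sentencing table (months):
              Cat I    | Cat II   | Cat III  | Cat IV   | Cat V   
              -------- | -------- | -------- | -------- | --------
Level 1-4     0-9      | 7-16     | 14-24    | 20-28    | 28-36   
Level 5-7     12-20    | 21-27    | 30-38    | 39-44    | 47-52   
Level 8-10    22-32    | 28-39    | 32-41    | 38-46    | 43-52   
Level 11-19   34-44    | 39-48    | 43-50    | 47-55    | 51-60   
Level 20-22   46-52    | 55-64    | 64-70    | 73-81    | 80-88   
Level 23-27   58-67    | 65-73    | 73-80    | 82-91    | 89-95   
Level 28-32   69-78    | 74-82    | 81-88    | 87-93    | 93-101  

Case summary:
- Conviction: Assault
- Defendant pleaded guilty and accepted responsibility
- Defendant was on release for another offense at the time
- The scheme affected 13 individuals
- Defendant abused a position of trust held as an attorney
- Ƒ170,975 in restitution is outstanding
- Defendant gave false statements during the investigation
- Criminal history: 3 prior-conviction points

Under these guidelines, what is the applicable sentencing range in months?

Base offense level for assault: 17.
R1 applies: 17 + 3 = 20.
R2 applies: 20 + 2 = 22.
R3 applies: 22 + 1 = 23.
R4 applies: 23 − 2 = 21.
R5 applies (level before this adjustment is 21 < 24, so +1): 21 + 1 = 22.
R6 does not apply.
R7 applies: 22 + 2 = 24.
Final offense level: 24.
Criminal history: 3 prior points → Category I (0-3).
Level 24 falls in the 23-27 band.
Grid: Level 23-27 × Category I = 58-67 months.

58-67 months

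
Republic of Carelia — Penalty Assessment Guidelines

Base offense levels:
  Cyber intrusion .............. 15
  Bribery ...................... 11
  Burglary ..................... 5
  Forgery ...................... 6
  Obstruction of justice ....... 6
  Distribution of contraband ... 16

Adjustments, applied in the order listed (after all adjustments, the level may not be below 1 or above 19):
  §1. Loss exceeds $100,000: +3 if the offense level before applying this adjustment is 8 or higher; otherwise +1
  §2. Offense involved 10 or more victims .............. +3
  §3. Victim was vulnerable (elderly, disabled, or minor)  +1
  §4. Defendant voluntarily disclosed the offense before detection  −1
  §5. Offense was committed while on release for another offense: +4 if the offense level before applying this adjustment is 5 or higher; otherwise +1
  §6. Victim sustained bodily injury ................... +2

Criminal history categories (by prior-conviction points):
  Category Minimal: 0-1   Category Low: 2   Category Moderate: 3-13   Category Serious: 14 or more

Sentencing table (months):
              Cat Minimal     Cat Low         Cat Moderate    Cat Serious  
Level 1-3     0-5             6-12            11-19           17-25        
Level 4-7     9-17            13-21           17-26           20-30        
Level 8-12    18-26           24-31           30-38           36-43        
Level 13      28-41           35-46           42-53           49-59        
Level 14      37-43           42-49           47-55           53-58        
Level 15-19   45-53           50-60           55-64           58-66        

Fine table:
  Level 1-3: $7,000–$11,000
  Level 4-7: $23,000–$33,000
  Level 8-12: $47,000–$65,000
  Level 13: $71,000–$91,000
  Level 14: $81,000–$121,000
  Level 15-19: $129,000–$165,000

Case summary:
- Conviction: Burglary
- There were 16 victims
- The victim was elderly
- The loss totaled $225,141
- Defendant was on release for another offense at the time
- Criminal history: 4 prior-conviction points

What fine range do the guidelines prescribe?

Base offense level for burglary: 5.
§1 applies (level before this adjustment is 5 < 8, so +1): 5 + 1 = 6.
§2 applies: 6 + 3 = 9.
§3 applies: 9 + 1 = 10.
§4 does not apply.
§5 applies (level before this adjustment is 10 ≥ 5, so +4): 10 + 4 = 14.
Final offense level: 14.
Level 14 falls in the 14 band.
Fine table: Level 14 → $81,000–$121,000.

$81,000–$121,000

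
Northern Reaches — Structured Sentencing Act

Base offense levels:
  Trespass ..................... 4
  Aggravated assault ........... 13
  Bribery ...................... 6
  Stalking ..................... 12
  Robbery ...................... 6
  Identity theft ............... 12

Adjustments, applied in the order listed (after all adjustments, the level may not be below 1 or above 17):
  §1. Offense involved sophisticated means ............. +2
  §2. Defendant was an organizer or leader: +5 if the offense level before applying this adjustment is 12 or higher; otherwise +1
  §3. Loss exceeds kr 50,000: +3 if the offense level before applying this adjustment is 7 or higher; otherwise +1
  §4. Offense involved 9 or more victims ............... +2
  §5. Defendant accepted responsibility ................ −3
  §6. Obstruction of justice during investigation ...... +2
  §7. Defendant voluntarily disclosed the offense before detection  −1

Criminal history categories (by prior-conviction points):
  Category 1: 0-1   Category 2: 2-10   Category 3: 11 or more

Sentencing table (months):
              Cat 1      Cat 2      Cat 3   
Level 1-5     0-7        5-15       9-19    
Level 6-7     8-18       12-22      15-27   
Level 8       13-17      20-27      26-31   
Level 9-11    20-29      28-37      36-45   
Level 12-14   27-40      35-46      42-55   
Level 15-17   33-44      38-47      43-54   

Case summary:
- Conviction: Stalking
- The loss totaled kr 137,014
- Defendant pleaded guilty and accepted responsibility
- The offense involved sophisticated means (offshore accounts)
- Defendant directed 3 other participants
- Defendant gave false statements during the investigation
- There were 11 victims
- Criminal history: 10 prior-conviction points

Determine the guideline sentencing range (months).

Base offense level for stalking: 12.
§1 applies: 12 + 2 = 14.
§2 applies (level before this adjustment is 14 ≥ 12, so +5): 14 + 5 = 19.
§3 applies (level before this adjustment is 19 ≥ 7, so +3): 19 + 3 = 22.
§4 applies: 22 + 2 = 24.
§5 applies: 24 − 3 = 21.
§6 applies: 21 + 2 = 23.
Level 23 exceeds the maximum of 17; capped at 17.
Final offense level: 17.
Criminal history: 10 prior points → Category 2 (2-10).
Level 17 falls in the 15-17 band.
Grid: Level 15-17 × Category 2 = 38-47 months.

38-47 months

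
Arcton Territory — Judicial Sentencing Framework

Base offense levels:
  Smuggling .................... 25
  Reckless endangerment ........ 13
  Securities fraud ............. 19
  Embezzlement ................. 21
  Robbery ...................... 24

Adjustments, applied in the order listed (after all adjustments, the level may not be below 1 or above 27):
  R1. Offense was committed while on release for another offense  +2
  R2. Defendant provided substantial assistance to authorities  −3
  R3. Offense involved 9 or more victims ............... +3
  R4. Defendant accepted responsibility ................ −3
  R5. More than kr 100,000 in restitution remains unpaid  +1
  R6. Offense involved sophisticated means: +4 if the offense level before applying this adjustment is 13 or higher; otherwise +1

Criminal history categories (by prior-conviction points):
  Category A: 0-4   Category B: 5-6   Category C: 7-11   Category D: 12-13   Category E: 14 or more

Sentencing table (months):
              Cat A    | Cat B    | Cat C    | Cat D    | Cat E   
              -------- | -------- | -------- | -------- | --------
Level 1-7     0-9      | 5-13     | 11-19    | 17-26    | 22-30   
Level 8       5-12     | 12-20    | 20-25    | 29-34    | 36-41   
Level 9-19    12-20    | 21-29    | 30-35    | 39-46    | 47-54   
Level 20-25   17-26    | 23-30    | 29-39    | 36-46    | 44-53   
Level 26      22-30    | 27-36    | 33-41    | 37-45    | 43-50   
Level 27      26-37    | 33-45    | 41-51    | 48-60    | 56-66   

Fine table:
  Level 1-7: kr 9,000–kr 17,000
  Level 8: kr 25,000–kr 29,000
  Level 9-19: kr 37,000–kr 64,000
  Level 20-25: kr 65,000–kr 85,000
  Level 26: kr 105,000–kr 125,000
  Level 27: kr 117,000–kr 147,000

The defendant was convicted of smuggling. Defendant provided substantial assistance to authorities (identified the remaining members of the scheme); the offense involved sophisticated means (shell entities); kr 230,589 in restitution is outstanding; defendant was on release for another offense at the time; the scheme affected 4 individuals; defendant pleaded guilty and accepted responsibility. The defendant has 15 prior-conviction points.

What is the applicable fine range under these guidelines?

kr 105,000–kr 125,000

Base offense level for smuggling: 25.
R1 applies: 25 + 2 = 27.
R2 applies: 27 − 3 = 24.
R3 does not apply.
R4 applies: 24 − 3 = 21.
R5 applies: 21 + 1 = 22.
R6 applies (level before this adjustment is 22 ≥ 13, so +4): 22 + 4 = 26.
Final offense level: 26.
Level 26 falls in the 26 band.
Fine table: Level 26 → kr 105,000–kr 125,000.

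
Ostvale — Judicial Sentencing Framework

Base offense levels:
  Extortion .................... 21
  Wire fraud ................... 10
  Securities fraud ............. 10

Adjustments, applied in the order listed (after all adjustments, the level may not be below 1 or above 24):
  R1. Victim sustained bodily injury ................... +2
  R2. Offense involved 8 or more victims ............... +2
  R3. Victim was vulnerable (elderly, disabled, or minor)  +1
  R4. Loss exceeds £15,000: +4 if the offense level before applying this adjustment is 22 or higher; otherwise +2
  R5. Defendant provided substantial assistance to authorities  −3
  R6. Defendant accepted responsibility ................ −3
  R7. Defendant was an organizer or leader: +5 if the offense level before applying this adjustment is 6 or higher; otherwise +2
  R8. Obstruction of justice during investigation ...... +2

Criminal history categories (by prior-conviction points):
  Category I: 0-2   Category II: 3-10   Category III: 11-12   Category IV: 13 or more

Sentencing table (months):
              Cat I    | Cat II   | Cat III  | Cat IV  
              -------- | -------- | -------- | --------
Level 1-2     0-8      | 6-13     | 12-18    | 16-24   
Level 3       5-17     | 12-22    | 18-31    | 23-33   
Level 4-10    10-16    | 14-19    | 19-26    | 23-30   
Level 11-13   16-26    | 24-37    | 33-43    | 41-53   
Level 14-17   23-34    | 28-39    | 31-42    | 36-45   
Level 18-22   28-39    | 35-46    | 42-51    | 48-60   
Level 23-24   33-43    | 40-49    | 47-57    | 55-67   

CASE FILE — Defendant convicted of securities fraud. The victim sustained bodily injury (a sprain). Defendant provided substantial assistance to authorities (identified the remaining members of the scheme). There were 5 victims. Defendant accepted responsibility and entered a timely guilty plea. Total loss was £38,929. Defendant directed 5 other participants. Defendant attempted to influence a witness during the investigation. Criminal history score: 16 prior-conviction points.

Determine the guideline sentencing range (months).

36-45 months

Base offense level for securities fraud: 10.
R1 applies: 10 + 2 = 12.
R3 does not apply.
R4 applies (level before this adjustment is 12 < 22, so +2): 12 + 2 = 14.
R5 applies: 14 − 3 = 11.
R6 applies: 11 − 3 = 8.
R7 applies (level before this adjustment is 8 ≥ 6, so +5): 8 + 5 = 13.
R8 applies: 13 + 2 = 15.
Final offense level: 15.
Criminal history: 16 prior points → Category IV (13+).
Level 15 falls in the 14-17 band.
Grid: Level 14-17 × Category IV = 36-45 months.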